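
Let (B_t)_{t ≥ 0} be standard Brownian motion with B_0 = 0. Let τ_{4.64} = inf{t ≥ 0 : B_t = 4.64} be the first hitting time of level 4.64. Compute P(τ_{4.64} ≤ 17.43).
P(τ_{4.64} ≤ 17.43) = 2(1 − Φ(4.64/√17.43)) = 2(1 − Φ(1.1114)) ≈ 0.2664

By the reflection principle for standard BM, P(τ_b ≤ t) = 2 · P(B_t ≥ b). Since B_t ~ N(0, t), P(B_t ≥ 4.64) = 1 − Φ(4.64/√t) = 1 − Φ(4.64/√17.43) = 1 − Φ(1.1114) ≈ 0.13320. Doubling: P(τ_{4.64} ≤ 17.43) ≈ 2 · 0.13320 = 0.26640 ≈ 0.2664.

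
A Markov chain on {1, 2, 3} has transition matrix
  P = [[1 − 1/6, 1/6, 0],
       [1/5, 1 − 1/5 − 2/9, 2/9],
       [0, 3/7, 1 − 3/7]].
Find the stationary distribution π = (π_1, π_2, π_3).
π = (162/367, 135/367, 70/367)

This is a birth-death chain on three states, which satisfies detailed balance: π_1 · P_{12} = π_2 · P_{21} and π_2 · P_{23} = π_3 · P_{32}.
From π_1 · 1/6 = π_2 · 1/5: π_2/π_1 = (1/6)/(1/5) = 5/6.
From π_2 · 2/9 = π_3 · 3/7: π_3/π_2 = (2/9)/(3/7) = 14/27.
Take π_1 proportional to 1; then unnormalized π = (1, 5/6, 35/81). Normalize by dividing by the sum 367/162:
  π = (162/367, 135/367, 70/367).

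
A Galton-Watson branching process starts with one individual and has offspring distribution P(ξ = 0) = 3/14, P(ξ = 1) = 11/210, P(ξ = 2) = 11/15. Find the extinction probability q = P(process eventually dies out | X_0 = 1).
q = 45/154

The pgf is f(s) = 3/14 + 11/210·s + 11/15·s². The extinction probability q is the smallest fixed point of f in [0, 1]. Setting s = f(s):
  11/15·s² + (11/210 − 1)·s + 3/14 = 0
  11/15·s² − (3/14 + 11/15)·s + 3/14 = 0
which factors as (s − 1)·(11/15·s − 3/14) = 0, giving roots s = 1 and s = (3/14)/(11/15) = 45/154.
Mean offspring μ = 11/210 + 2·11/15 = 319/210 > 1 (supercritical), so q < 1. The extinction probability is the smaller root: q = (3/14)/(11/15) = 45/154.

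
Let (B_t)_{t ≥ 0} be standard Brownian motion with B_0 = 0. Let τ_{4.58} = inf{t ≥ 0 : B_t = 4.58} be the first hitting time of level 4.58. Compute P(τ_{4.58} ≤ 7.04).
P(τ_{4.58} ≤ 7.04) = 2(1 − Φ(4.58/√7.04)) = 2(1 − Φ(1.7262)) ≈ 0.0843

By the reflection principle for standard BM, P(τ_b ≤ t) = 2 · P(B_t ≥ b). Since B_t ~ N(0, t), P(B_t ≥ 4.58) = 1 − Φ(4.58/√t) = 1 − Φ(4.58/√7.04) = 1 − Φ(1.7262) ≈ 0.04216. Doubling: P(τ_{4.58} ≤ 7.04) ≈ 2 · 0.04216 = 0.08432 ≈ 0.0843.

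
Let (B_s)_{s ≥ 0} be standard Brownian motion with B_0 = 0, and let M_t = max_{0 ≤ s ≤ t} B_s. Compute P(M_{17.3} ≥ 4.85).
P(M_{17.3} ≥ 4.85) = 2·P(B_{17.3} ≥ 4.85) = 2(1 − Φ(4.85/√17.3)) ≈ 0.2436

By the reflection principle for Brownian motion, P(M_t ≥ a) = 2 · P(B_t ≥ a) for a ≥ 0. Since B_t ~ N(0, t), P(B_t ≥ 4.85) = 1 − Φ(4.85/√t) = 1 − Φ(4.85/√17.3) = 1 − Φ(1.1661). So
  P(M_{17.3} ≥ 4.85) = 2(1 − Φ(1.1661)) ≈ 0.2436.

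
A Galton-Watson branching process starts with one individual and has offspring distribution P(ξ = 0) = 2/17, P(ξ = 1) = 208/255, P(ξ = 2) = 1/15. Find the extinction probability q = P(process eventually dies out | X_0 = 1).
q = 1

Mean offspring μ = 0·2/17 + 1·208/255 + 2·1/15 = 242/255 ≤ 1. For μ ≤ 1 with offspring not concentrated at 1, the Galton-Watson process goes extinct almost surely, so q = 1.
(Algebraic check: The pgf is f(s) = 2/17 + 208/255·s + 1/15·s². The extinction probability q is the smallest fixed point of f in [0, 1]. Setting s = f(s):
  1/15·s² + (208/255 − 1)·s + 2/17 = 0
  1/15·s² − (2/17 + 1/15)·s + 2/17 = 0
which factors as (s − 1)·(1/15·s − 2/17) = 0, giving roots s = 1 and s = (2/17)/(1/15) = 30/17. Since 30/17 ≥ 1, the smallest root in [0, 1] is s = 1.)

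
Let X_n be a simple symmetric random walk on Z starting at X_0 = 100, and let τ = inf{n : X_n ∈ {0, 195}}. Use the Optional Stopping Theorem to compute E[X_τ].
E[X_τ] = 100

X_n is a martingale and τ is a bounded-mean stopping time (indeed τ is finite a.s. with bounded expectation since the walk is in a bounded region). By the OST, E[X_τ] = E[X_0] = 100. Equivalently: E[X_τ] = 195 · P(hit 195 first) + 0 · P(hit 0 first) = 195 · (100/195) = 100.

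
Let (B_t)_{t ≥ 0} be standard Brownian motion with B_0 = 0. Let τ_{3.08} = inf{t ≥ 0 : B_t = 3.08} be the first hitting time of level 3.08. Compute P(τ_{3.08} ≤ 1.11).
P(τ_{3.08} ≤ 1.11) = 2(1 − Φ(3.08/√1.11)) = 2(1 − Φ(2.9234)) ≈ 0.0035

By the reflection principle for standard BM, P(τ_b ≤ t) = 2 · P(B_t ≥ b). Since B_t ~ N(0, t), P(B_t ≥ 3.08) = 1 − Φ(3.08/√t) = 1 − Φ(3.08/√1.11) = 1 − Φ(2.9234) ≈ 0.00173. Doubling: P(τ_{3.08} ≤ 1.11) ≈ 2 · 0.00173 = 0.00346 ≈ 0.0035.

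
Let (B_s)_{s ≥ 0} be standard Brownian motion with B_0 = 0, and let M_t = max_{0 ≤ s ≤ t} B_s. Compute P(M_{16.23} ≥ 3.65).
P(M_{16.23} ≥ 3.65) = 2·P(B_{16.23} ≥ 3.65) = 2(1 − Φ(3.65/√16.23)) ≈ 0.3649

By the reflection principle for Brownian motion, P(M_t ≥ a) = 2 · P(B_t ≥ a) for a ≥ 0. Since B_t ~ N(0, t), P(B_t ≥ 3.65) = 1 − Φ(3.65/√t) = 1 − Φ(3.65/√16.23) = 1 − Φ(0.9060). So
  P(M_{16.23} ≥ 3.65) = 2(1 − Φ(0.9060)) ≈ 0.3649.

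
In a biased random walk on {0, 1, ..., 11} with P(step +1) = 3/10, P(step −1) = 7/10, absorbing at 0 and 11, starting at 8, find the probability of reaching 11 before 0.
P(hit 11 before 0) = (1 − (7/3)^8) / (1 − (7/3)^11) = 38868120/494287399

Let u_k denote P(reach 11 before 0 | start at k). Boundary: u_0 = 0, u_11 = 1. Recurrence: u_k = 3/10·u_{k+1} + 7/10·u_{k-1} for 1 ≤ k ≤ 10. Try u_k = A + B·r^k with r = q/p = (7/10)/(3/10) = 7/3. Substitution satisfies the recurrence; boundary conditions give:
  u_k = (1 − r^k) / (1 − r^N) = (1 − (7/3)^8) / (1 − (7/3)^11) = 38868120/494287399.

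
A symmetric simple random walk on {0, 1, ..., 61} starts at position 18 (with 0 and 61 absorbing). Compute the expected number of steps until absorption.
E[τ | X_0 = 18] = 774

Let v_k = E[τ | X_0 = k]. Boundary: v_0 = v_61 = 0. Recurrence: v_k = 1 + (v_{k-1} + v_{k+1})/2 for 1 ≤ k ≤ 60. The particular solution to v_k − (v_{k-1} + v_{k+1})/2 = 1 is v_k = −k^2. Adding homogeneous solution A + B k and matching boundaries gives v_k = k (61 − k). Substituting k = 18: v_18 = 18 · 43 = 774.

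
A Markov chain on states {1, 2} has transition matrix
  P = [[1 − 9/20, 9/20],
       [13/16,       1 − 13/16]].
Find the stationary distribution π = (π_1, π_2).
π_1 = 65/101, π_2 = 36/101

Solve πP = π with π_1 + π_2 = 1. From πP = π: π_1 · (1 − 9/20) + π_2 · 13/16 = π_1 ⇒ π_2 · 13/16 = π_1 · 9/20 ⇒ π_2/π_1 = (9/20)/(13/16) = 36/65. Together with π_1 + π_2 = 1:
  π_1 = (13/16)/(9/20 + 13/16) = (13/16)/(101/80) = 65/101,
  π_2 = (9/20)/(9/20 + 13/16) = (9/20)/(101/80) = 36/101.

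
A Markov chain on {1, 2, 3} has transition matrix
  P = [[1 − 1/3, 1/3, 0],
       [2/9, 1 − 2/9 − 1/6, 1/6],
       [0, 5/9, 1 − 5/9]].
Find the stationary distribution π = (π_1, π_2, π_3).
π = (20/59, 30/59, 9/59)

This is a birth-death chain on three states, which satisfies detailed balance: π_1 · P_{12} = π_2 · P_{21} and π_2 · P_{23} = π_3 · P_{32}.
From π_1 · 1/3 = π_2 · 2/9: π_2/π_1 = (1/3)/(2/9) = 3/2.
From π_2 · 1/6 = π_3 · 5/9: π_3/π_2 = (1/6)/(5/9) = 3/10.
Take π_1 proportional to 1; then unnormalized π = (1, 3/2, 9/20). Normalize by dividing by the sum 59/20:
  π = (20/59, 30/59, 9/59).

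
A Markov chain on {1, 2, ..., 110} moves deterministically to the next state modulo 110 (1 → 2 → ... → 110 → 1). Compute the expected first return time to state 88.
E[T_88 | X_0 = 88] = 110

The chain cycles deterministically, so starting at state 88 it returns in exactly 110 steps. Equivalently, the stationary distribution is uniform π_j = 1/110 for every state j, so by Kac's formula E[T_88] = 1/π_88 = 110.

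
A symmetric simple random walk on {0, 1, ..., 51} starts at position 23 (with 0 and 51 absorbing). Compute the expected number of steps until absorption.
E[τ | X_0 = 23] = 644

Let v_k = E[τ | X_0 = k]. Boundary: v_0 = v_51 = 0. Recurrence: v_k = 1 + (v_{k-1} + v_{k+1})/2 for 1 ≤ k ≤ 50. The particular solution to v_k − (v_{k-1} + v_{k+1})/2 = 1 is v_k = −k^2. Adding homogeneous solution A + B k and matching boundaries gives v_k = k (51 − k). Substituting k = 23: v_23 = 23 · 28 = 644.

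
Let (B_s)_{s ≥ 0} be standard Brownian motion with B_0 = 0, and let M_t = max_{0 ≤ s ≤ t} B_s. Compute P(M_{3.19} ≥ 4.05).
P(M_{3.19} ≥ 4.05) = 2·P(B_{3.19} ≥ 4.05) = 2(1 − Φ(4.05/√3.19)) ≈ 0.0234

By the reflection principle for Brownian motion, P(M_t ≥ a) = 2 · P(B_t ≥ a) for a ≥ 0. Since B_t ~ N(0, t), P(B_t ≥ 4.05) = 1 − Φ(4.05/√t) = 1 − Φ(4.05/√3.19) = 1 − Φ(2.2676). So
  P(M_{3.19} ≥ 4.05) = 2(1 − Φ(2.2676)) ≈ 0.0234.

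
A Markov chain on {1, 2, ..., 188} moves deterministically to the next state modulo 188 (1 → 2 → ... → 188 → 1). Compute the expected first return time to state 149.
E[T_149 | X_0 = 149] = 188

The chain cycles deterministically, so starting at state 149 it returns in exactly 188 steps. Equivalently, the stationary distribution is uniform π_j = 1/188 for every state j, so by Kac's formula E[T_149] = 1/π_149 = 188.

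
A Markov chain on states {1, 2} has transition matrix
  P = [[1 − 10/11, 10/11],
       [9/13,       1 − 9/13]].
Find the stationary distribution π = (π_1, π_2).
π_1 = 99/229, π_2 = 130/229

Solve πP = π with π_1 + π_2 = 1. From πP = π: π_1 · (1 − 10/11) + π_2 · 9/13 = π_1 ⇒ π_2 · 9/13 = π_1 · 10/11 ⇒ π_2/π_1 = (10/11)/(9/13) = 130/99. Together with π_1 + π_2 = 1:
  π_1 = (9/13)/(10/11 + 9/13) = (9/13)/(229/143) = 99/229,
  π_2 = (10/11)/(10/11 + 9/13) = (10/11)/(229/143) = 130/229.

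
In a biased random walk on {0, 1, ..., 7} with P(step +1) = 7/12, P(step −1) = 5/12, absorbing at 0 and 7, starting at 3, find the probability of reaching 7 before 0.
P(hit 7 before 0) = (1 − (5/7)^3) / (1 − (5/7)^7) = 261709/372709

Let u_k denote P(reach 7 before 0 | start at k). Boundary: u_0 = 0, u_7 = 1. Recurrence: u_k = 7/12·u_{k+1} + 5/12·u_{k-1} for 1 ≤ k ≤ 6. Try u_k = A + B·r^k with r = q/p = (5/12)/(7/12) = 5/7. Substitution satisfies the recurrence; boundary conditions give:
  u_k = (1 − r^k) / (1 − r^N) = (1 − (5/7)^3) / (1 − (5/7)^7) = 261709/372709.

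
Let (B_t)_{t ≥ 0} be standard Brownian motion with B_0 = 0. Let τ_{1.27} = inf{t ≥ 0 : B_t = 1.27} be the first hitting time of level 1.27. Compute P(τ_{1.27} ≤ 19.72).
P(τ_{1.27} ≤ 19.72) = 2(1 − Φ(1.27/√19.72)) = 2(1 − Φ(0.2860)) ≈ 0.7749

By the reflection principle for standard BM, P(τ_b ≤ t) = 2 · P(B_t ≥ b). Since B_t ~ N(0, t), P(B_t ≥ 1.27) = 1 − Φ(1.27/√t) = 1 − Φ(1.27/√19.72) = 1 − Φ(0.2860) ≈ 0.38744. Doubling: P(τ_{1.27} ≤ 19.72) ≈ 2 · 0.38744 = 0.77488 ≈ 0.7749.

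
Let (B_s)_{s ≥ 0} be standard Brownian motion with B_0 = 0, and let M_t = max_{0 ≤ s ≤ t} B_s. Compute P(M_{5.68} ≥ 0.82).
P(M_{5.68} ≥ 0.82) = 2·P(B_{5.68} ≥ 0.82) = 2(1 − Φ(0.82/√5.68)) ≈ 0.7308

By the reflection principle for Brownian motion, P(M_t ≥ a) = 2 · P(B_t ≥ a) for a ≥ 0. Since B_t ~ N(0, t), P(B_t ≥ 0.82) = 1 − Φ(0.82/√t) = 1 − Φ(0.82/√5.68) = 1 − Φ(0.3441). So
  P(M_{5.68} ≥ 0.82) = 2(1 − Φ(0.3441)) ≈ 0.7308.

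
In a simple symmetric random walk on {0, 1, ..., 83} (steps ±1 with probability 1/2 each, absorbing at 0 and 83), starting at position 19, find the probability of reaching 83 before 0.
P(hit 83 before 0) = 19/83

Let u_k = P(hit 83 before 0 | start at k). Then u_0 = 0, u_83 = 1, and u_k = u_{k-1}/2 + u_{k+1}/2 for 1 ≤ k ≤ 82. This harmonic recurrence is solved by u_k = k/83, giving u_19 = 19/83.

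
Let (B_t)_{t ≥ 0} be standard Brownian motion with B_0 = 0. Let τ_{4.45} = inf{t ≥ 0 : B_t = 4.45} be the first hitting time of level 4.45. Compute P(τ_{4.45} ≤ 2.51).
P(τ_{4.45} ≤ 2.51) = 2(1 − Φ(4.45/√2.51)) = 2(1 − Φ(2.8088)) ≈ 0.0050

By the reflection principle for standard BM, P(τ_b ≤ t) = 2 · P(B_t ≥ b). Since B_t ~ N(0, t), P(B_t ≥ 4.45) = 1 − Φ(4.45/√t) = 1 − Φ(4.45/√2.51) = 1 − Φ(2.8088) ≈ 0.00249. Doubling: P(τ_{4.45} ≤ 2.51) ≈ 2 · 0.00249 = 0.00498 ≈ 0.0050.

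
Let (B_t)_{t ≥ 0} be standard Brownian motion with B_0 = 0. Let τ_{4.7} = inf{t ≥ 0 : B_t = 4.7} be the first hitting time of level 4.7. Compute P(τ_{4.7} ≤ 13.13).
P(τ_{4.7} ≤ 13.13) = 2(1 − Φ(4.7/√13.13)) = 2(1 − Φ(1.2971)) ≈ 0.1946

By the reflection principle for standard BM, P(τ_b ≤ t) = 2 · P(B_t ≥ b). Since B_t ~ N(0, t), P(B_t ≥ 4.7) = 1 − Φ(4.7/√t) = 1 − Φ(4.7/√13.13) = 1 − Φ(1.2971) ≈ 0.09730. Doubling: P(τ_{4.7} ≤ 13.13) ≈ 2 · 0.09730 = 0.19460 ≈ 0.1946.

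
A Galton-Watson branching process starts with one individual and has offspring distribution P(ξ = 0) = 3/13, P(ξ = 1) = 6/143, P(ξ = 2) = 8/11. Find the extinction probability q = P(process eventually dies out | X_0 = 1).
q = 33/104

The pgf is f(s) = 3/13 + 6/143·s + 8/11·s². The extinction probability q is the smallest fixed point of f in [0, 1]. Setting s = f(s):
  8/11·s² + (6/143 − 1)·s + 3/13 = 0
  8/11·s² − (3/13 + 8/11)·s + 3/13 = 0
which factors as (s − 1)·(8/11·s − 3/13) = 0, giving roots s = 1 and s = (3/13)/(8/11) = 33/104.
Mean offspring μ = 6/143 + 2·8/11 = 214/143 > 1 (supercritical), so q < 1. The extinction probability is the smaller root: q = (3/13)/(8/11) = 33/104.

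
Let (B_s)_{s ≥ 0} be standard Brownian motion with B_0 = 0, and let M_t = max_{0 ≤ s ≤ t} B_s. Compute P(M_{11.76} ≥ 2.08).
P(M_{11.76} ≥ 2.08) = 2·P(B_{11.76} ≥ 2.08) = 2(1 − Φ(2.08/√11.76)) ≈ 0.5442

By the reflection principle for Brownian motion, P(M_t ≥ a) = 2 · P(B_t ≥ a) for a ≥ 0. Since B_t ~ N(0, t), P(B_t ≥ 2.08) = 1 − Φ(2.08/√t) = 1 − Φ(2.08/√11.76) = 1 − Φ(0.6065). So
  P(M_{11.76} ≥ 2.08) = 2(1 − Φ(0.6065)) ≈ 0.5442.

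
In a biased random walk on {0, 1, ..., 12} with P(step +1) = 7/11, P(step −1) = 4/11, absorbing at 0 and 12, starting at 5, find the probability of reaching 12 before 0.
P(hit 12 before 0) = (1 − (4/7)^5) / (1 − (4/7)^12) = 4332659723/4608169995

Let u_k denote P(reach 12 before 0 | start at k). Boundary: u_0 = 0, u_12 = 1. Recurrence: u_k = 7/11·u_{k+1} + 4/11·u_{k-1} for 1 ≤ k ≤ 11. Try u_k = A + B·r^k with r = q/p = (4/11)/(7/11) = 4/7. Substitution satisfies the recurrence; boundary conditions give:
  u_k = (1 − r^k) / (1 − r^N) = (1 − (4/7)^5) / (1 − (4/7)^12) = 4332659723/4608169995.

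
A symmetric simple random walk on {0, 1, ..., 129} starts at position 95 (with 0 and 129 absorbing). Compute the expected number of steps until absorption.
E[τ | X_0 = 95] = 3230

Let v_k = E[τ | X_0 = k]. Boundary: v_0 = v_129 = 0. Recurrence: v_k = 1 + (v_{k-1} + v_{k+1})/2 for 1 ≤ k ≤ 128. The particular solution to v_k − (v_{k-1} + v_{k+1})/2 = 1 is v_k = −k^2. Adding homogeneous solution A + B k and matching boundaries gives v_k = k (129 − k). Substituting k = 95: v_95 = 95 · 34 = 3230.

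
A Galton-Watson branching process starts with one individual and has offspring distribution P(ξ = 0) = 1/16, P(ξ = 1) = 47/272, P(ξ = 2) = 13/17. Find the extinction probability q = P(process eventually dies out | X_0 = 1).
q = 17/208

The pgf is f(s) = 1/16 + 47/272·s + 13/17·s². The extinction probability q is the smallest fixed point of f in [0, 1]. Setting s = f(s):
  13/17·s² + (47/272 − 1)·s + 1/16 = 0
  13/17·s² − (1/16 + 13/17)·s + 1/16 = 0
which factors as (s − 1)·(13/17·s − 1/16) = 0, giving roots s = 1 and s = (1/16)/(13/17) = 17/208.
Mean offspring μ = 47/272 + 2·13/17 = 463/272 > 1 (supercritical), so q < 1. The extinction probability is the smaller root: q = (1/16)/(13/17) = 17/208.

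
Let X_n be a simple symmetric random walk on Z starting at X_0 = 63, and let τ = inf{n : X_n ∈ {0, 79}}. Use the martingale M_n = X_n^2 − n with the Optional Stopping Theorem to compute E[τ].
E[τ] = 1008

M_n = X_n^2 − n is a martingale (since E[X_{n+1}^2 | F_n] = X_n^2 + 1). By OST (τ has finite mean in a bounded region), E[M_τ] = E[M_0] = X_0^2 − 0 = 63^2 = 3969. Also E[M_τ] = E[X_τ^2] − E[τ]. The walk exits at 0 or 79, with P(hit 79 first) = 63/79, so E[X_τ^2] = 79^2 · 63/79 + 0 = 4977. Thus E[τ] = E[X_τ^2] − E[M_τ] = 4977 − 3969 = 1008 = 63(79 − 63) = 1008.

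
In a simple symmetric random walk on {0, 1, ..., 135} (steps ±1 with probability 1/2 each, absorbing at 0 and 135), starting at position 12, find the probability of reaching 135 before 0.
P(hit 135 before 0) = 12/135 = 4/45

Let u_k = P(hit 135 before 0 | start at k). Then u_0 = 0, u_135 = 1, and u_k = u_{k-1}/2 + u_{k+1}/2 for 1 ≤ k ≤ 134. This harmonic recurrence is solved by u_k = k/135, giving u_12 = 12/135 = 4/45.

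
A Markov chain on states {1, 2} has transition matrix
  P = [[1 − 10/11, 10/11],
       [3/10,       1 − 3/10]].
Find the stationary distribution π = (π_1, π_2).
π_1 = 33/133, π_2 = 100/133

Solve πP = π with π_1 + π_2 = 1. From πP = π: π_1 · (1 − 10/11) + π_2 · 3/10 = π_1 ⇒ π_2 · 3/10 = π_1 · 10/11 ⇒ π_2/π_1 = (10/11)/(3/10) = 100/33. Together with π_1 + π_2 = 1:
  π_1 = (3/10)/(10/11 + 3/10) = (3/10)/(133/110) = 33/133,
  π_2 = (10/11)/(10/11 + 3/10) = (10/11)/(133/110) = 100/133.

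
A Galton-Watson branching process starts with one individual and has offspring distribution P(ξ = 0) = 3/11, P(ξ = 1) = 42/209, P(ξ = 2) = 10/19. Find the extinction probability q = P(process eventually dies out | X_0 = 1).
q = 57/110

The pgf is f(s) = 3/11 + 42/209·s + 10/19·s². The extinction probability q is the smallest fixed point of f in [0, 1]. Setting s = f(s):
  10/19·s² + (42/209 − 1)·s + 3/11 = 0
  10/19·s² − (3/11 + 10/19)·s + 3/11 = 0
which factors as (s − 1)·(10/19·s − 3/11) = 0, giving roots s = 1 and s = (3/11)/(10/19) = 57/110.
Mean offspring μ = 42/209 + 2·10/19 = 262/209 > 1 (supercritical), so q < 1. The extinction probability is the smaller root: q = (3/11)/(10/19) = 57/110.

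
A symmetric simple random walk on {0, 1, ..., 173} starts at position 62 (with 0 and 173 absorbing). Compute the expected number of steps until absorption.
E[τ | X_0 = 62] = 6882

Let v_k = E[τ | X_0 = k]. Boundary: v_0 = v_173 = 0. Recurrence: v_k = 1 + (v_{k-1} + v_{k+1})/2 for 1 ≤ k ≤ 172. The particular solution to v_k − (v_{k-1} + v_{k+1})/2 = 1 is v_k = −k^2. Adding homogeneous solution A + B k and matching boundaries gives v_k = k (173 − k). Substituting k = 62: v_62 = 62 · 111 = 6882.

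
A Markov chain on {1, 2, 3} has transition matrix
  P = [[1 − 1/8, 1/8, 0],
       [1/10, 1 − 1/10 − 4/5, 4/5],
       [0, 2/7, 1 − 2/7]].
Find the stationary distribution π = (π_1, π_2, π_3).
π = (4/23, 5/23, 14/23)

This is a birth-death chain on three states, which satisfies detailed balance: π_1 · P_{12} = π_2 · P_{21} and π_2 · P_{23} = π_3 · P_{32}.
From π_1 · 1/8 = π_2 · 1/10: π_2/π_1 = (1/8)/(1/10) = 5/4.
From π_2 · 4/5 = π_3 · 2/7: π_3/π_2 = (4/5)/(2/7) = 14/5.
Take π_1 proportional to 1; then unnormalized π = (1, 5/4, 7/2). Normalize by dividing by the sum 23/4:
  π = (4/23, 5/23, 14/23).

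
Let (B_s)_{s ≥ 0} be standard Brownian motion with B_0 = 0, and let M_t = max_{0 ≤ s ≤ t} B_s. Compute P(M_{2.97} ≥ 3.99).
P(M_{2.97} ≥ 3.99) = 2·P(B_{2.97} ≥ 3.99) = 2(1 − Φ(3.99/√2.97)) ≈ 0.0206

By the reflection principle for Brownian motion, P(M_t ≥ a) = 2 · P(B_t ≥ a) for a ≥ 0. Since B_t ~ N(0, t), P(B_t ≥ 3.99) = 1 − Φ(3.99/√t) = 1 − Φ(3.99/√2.97) = 1 − Φ(2.3152). So
  P(M_{2.97} ≥ 3.99) = 2(1 − Φ(2.3152)) ≈ 0.0206.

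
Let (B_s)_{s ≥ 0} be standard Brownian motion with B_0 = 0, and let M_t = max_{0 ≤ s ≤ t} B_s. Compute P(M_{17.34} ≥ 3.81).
P(M_{17.34} ≥ 3.81) = 2·P(B_{17.34} ≥ 3.81) = 2(1 − Φ(3.81/√17.34)) ≈ 0.3602

By the reflection principle for Brownian motion, P(M_t ≥ a) = 2 · P(B_t ≥ a) for a ≥ 0. Since B_t ~ N(0, t), P(B_t ≥ 3.81) = 1 − Φ(3.81/√t) = 1 − Φ(3.81/√17.34) = 1 − Φ(0.9150). So
  P(M_{17.34} ≥ 3.81) = 2(1 − Φ(0.9150)) ≈ 0.3602.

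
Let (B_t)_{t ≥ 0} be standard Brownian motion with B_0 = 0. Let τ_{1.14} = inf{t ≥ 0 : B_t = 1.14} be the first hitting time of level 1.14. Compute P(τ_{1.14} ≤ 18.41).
P(τ_{1.14} ≤ 18.41) = 2(1 − Φ(1.14/√18.41)) = 2(1 − Φ(0.2657)) ≈ 0.7905

By the reflection principle for standard BM, P(τ_b ≤ t) = 2 · P(B_t ≥ b). Since B_t ~ N(0, t), P(B_t ≥ 1.14) = 1 − Φ(1.14/√t) = 1 − Φ(1.14/√18.41) = 1 − Φ(0.2657) ≈ 0.39524. Doubling: P(τ_{1.14} ≤ 18.41) ≈ 2 · 0.39524 = 0.79048 ≈ 0.7905.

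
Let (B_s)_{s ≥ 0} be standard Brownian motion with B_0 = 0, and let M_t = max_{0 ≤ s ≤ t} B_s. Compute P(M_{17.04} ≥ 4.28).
P(M_{17.04} ≥ 4.28) = 2·P(B_{17.04} ≥ 4.28) = 2(1 − Φ(4.28/√17.04)) ≈ 0.2998

By the reflection principle for Brownian motion, P(M_t ≥ a) = 2 · P(B_t ≥ a) for a ≥ 0. Since B_t ~ N(0, t), P(B_t ≥ 4.28) = 1 − Φ(4.28/√t) = 1 − Φ(4.28/√17.04) = 1 − Φ(1.0368). So
  P(M_{17.04} ≥ 4.28) = 2(1 − Φ(1.0368)) ≈ 0.2998.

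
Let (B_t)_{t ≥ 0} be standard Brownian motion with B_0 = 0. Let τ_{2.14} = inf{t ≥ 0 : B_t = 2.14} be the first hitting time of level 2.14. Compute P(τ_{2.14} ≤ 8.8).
P(τ_{2.14} ≤ 8.8) = 2(1 − Φ(2.14/√8.8)) = 2(1 − Φ(0.7214)) ≈ 0.4707

By the reflection principle for standard BM, P(τ_b ≤ t) = 2 · P(B_t ≥ b). Since B_t ~ N(0, t), P(B_t ≥ 2.14) = 1 − Φ(2.14/√t) = 1 − Φ(2.14/√8.8) = 1 − Φ(0.7214) ≈ 0.23533. Doubling: P(τ_{2.14} ≤ 8.8) ≈ 2 · 0.23533 = 0.47066 ≈ 0.4707.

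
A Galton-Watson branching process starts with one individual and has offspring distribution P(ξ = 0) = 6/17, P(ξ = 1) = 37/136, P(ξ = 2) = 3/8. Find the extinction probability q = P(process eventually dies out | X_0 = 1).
q = 16/17

The pgf is f(s) = 6/17 + 37/136·s + 3/8·s². The extinction probability q is the smallest fixed point of f in [0, 1]. Setting s = f(s):
  3/8·s² + (37/136 − 1)·s + 6/17 = 0
  3/8·s² − (6/17 + 3/8)·s + 6/17 = 0
which factors as (s − 1)·(3/8·s − 6/17) = 0, giving roots s = 1 and s = (6/17)/(3/8) = 16/17.
Mean offspring μ = 37/136 + 2·3/8 = 139/136 > 1 (supercritical), so q < 1. The extinction probability is the smaller root: q = (6/17)/(3/8) = 16/17.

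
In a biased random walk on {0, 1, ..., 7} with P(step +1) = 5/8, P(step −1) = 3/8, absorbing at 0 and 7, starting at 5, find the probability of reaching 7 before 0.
P(hit 7 before 0) = (1 − (3/5)^5) / (1 − (3/5)^7) = 36025/37969

Let u_k denote P(reach 7 before 0 | start at k). Boundary: u_0 = 0, u_7 = 1. Recurrence: u_k = 5/8·u_{k+1} + 3/8·u_{k-1} for 1 ≤ k ≤ 6. Try u_k = A + B·r^k with r = q/p = (3/8)/(5/8) = 3/5. Substitution satisfies the recurrence; boundary conditions give:
  u_k = (1 − r^k) / (1 − r^N) = (1 − (3/5)^5) / (1 − (3/5)^7) = 36025/37969.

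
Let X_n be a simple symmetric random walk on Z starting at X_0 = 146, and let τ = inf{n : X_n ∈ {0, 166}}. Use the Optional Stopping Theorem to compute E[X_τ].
E[X_τ] = 146

X_n is a martingale and τ is a bounded-mean stopping time (indeed τ is finite a.s. with bounded expectation since the walk is in a bounded region). By the OST, E[X_τ] = E[X_0] = 146. Equivalently: E[X_τ] = 166 · P(hit 166 first) + 0 · P(hit 0 first) = 166 · (146/166) = 146.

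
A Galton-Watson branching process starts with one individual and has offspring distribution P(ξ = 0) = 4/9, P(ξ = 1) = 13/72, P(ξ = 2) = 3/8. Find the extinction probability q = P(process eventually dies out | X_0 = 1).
q = 1

Mean offspring μ = 0·4/9 + 1·13/72 + 2·3/8 = 67/72 ≤ 1. For μ ≤ 1 with offspring not concentrated at 1, the Galton-Watson process goes extinct almost surely, so q = 1.
(Algebraic check: The pgf is f(s) = 4/9 + 13/72·s + 3/8·s². The extinction probability q is the smallest fixed point of f in [0, 1]. Setting s = f(s):
  3/8·s² + (13/72 − 1)·s + 4/9 = 0
  3/8·s² − (4/9 + 3/8)·s + 4/9 = 0
which factors as (s − 1)·(3/8·s − 4/9) = 0, giving roots s = 1 and s = (4/9)/(3/8) = 32/27. Since 32/27 ≥ 1, the smallest root in [0, 1] is s = 1.)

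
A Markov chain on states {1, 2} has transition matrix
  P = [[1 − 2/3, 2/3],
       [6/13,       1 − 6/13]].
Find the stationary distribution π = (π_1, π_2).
π_1 = 9/22, π_2 = 13/22

Solve πP = π with π_1 + π_2 = 1. From πP = π: π_1 · (1 − 2/3) + π_2 · 6/13 = π_1 ⇒ π_2 · 6/13 = π_1 · 2/3 ⇒ π_2/π_1 = (2/3)/(6/13) = 13/9. Together with π_1 + π_2 = 1:
  π_1 = (6/13)/(2/3 + 6/13) = (6/13)/(44/39) = 9/22,
  π_2 = (2/3)/(2/3 + 6/13) = (2/3)/(44/39) = 13/22.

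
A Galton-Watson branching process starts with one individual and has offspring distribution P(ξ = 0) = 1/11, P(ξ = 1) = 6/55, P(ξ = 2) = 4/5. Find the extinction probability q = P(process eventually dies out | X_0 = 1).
q = 5/44

The pgf is f(s) = 1/11 + 6/55·s + 4/5·s². The extinction probability q is the smallest fixed point of f in [0, 1]. Setting s = f(s):
  4/5·s² + (6/55 − 1)·s + 1/11 = 0
  4/5·s² − (1/11 + 4/5)·s + 1/11 = 0
which factors as (s − 1)·(4/5·s − 1/11) = 0, giving roots s = 1 and s = (1/11)/(4/5) = 5/44.
Mean offspring μ = 6/55 + 2·4/5 = 94/55 > 1 (supercritical), so q < 1. The extinction probability is the smaller root: q = (1/11)/(4/5) = 5/44.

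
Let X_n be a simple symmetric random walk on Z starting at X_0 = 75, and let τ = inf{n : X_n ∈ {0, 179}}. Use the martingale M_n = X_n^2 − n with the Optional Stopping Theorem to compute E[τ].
E[τ] = 7800

M_n = X_n^2 − n is a martingale (since E[X_{n+1}^2 | F_n] = X_n^2 + 1). By OST (τ has finite mean in a bounded region), E[M_τ] = E[M_0] = X_0^2 − 0 = 75^2 = 5625. Also E[M_τ] = E[X_τ^2] − E[τ]. The walk exits at 0 or 179, with P(hit 179 first) = 75/179, so E[X_τ^2] = 179^2 · 75/179 + 0 = 13425. Thus E[τ] = E[X_τ^2] − E[M_τ] = 13425 − 5625 = 7800 = 75(179 − 75) = 7800.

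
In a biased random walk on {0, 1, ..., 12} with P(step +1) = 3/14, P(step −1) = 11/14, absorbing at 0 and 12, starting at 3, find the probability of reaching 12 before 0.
P(hit 12 before 0) = (1 − (11/3)^3) / (1 − (11/3)^12) = 19683/2406769820

Let u_k denote P(reach 12 before 0 | start at k). Boundary: u_0 = 0, u_12 = 1. Recurrence: u_k = 3/14·u_{k+1} + 11/14·u_{k-1} for 1 ≤ k ≤ 11. Try u_k = A + B·r^k with r = q/p = (11/14)/(3/14) = 11/3. Substitution satisfies the recurrence; boundary conditions give:
  u_k = (1 − r^k) / (1 − r^N) = (1 − (11/3)^3) / (1 − (11/3)^12) = 19683/2406769820.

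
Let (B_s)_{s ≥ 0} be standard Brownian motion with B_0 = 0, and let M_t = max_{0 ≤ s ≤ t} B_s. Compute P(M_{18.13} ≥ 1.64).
P(M_{18.13} ≥ 1.64) = 2·P(B_{18.13} ≥ 1.64) = 2(1 − Φ(1.64/√18.13)) ≈ 0.7001

By the reflection principle for Brownian motion, P(M_t ≥ a) = 2 · P(B_t ≥ a) for a ≥ 0. Since B_t ~ N(0, t), P(B_t ≥ 1.64) = 1 − Φ(1.64/√t) = 1 − Φ(1.64/√18.13) = 1 − Φ(0.3852). So
  P(M_{18.13} ≥ 1.64) = 2(1 − Φ(0.3852)) ≈ 0.7001.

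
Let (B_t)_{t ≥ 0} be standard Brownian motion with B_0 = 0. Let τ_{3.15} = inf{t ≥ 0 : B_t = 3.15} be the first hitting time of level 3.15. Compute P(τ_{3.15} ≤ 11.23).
P(τ_{3.15} ≤ 11.23) = 2(1 − Φ(3.15/√11.23)) = 2(1 − Φ(0.9400)) ≈ 0.3472

By the reflection principle for standard BM, P(τ_b ≤ t) = 2 · P(B_t ≥ b). Since B_t ~ N(0, t), P(B_t ≥ 3.15) = 1 − Φ(3.15/√t) = 1 − Φ(3.15/√11.23) = 1 − Φ(0.9400) ≈ 0.17361. Doubling: P(τ_{3.15} ≤ 11.23) ≈ 2 · 0.17361 = 0.34722 ≈ 0.3472.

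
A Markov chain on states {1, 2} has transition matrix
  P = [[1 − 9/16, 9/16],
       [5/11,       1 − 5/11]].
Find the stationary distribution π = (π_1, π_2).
π_1 = 80/179, π_2 = 99/179

Solve πP = π with π_1 + π_2 = 1. From πP = π: π_1 · (1 − 9/16) + π_2 · 5/11 = π_1 ⇒ π_2 · 5/11 = π_1 · 9/16 ⇒ π_2/π_1 = (9/16)/(5/11) = 99/80. Together with π_1 + π_2 = 1:
  π_1 = (5/11)/(9/16 + 5/11) = (5/11)/(179/176) = 80/179,
  π_2 = (9/16)/(9/16 + 5/11) = (9/16)/(179/176) = 99/179.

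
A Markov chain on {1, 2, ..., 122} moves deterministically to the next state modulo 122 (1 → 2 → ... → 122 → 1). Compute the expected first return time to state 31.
E[T_31 | X_0 = 31] = 122

The chain cycles deterministically, so starting at state 31 it returns in exactly 122 steps. Equivalently, the stationary distribution is uniform π_j = 1/122 for every state j, so by Kac's formula E[T_31] = 1/π_31 = 122.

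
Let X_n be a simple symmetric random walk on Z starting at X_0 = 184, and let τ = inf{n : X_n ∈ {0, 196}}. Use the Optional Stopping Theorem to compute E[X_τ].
E[X_τ] = 184

X_n is a martingale and τ is a bounded-mean stopping time (indeed τ is finite a.s. with bounded expectation since the walk is in a bounded region). By the OST, E[X_τ] = E[X_0] = 184. Equivalently: E[X_τ] = 196 · P(hit 196 first) + 0 · P(hit 0 first) = 196 · (184/196) = 184.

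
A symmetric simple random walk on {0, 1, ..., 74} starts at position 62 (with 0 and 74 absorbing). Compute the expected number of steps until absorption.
E[τ | X_0 = 62] = 744

Let v_k = E[τ | X_0 = k]. Boundary: v_0 = v_74 = 0. Recurrence: v_k = 1 + (v_{k-1} + v_{k+1})/2 for 1 ≤ k ≤ 73. The particular solution to v_k − (v_{k-1} + v_{k+1})/2 = 1 is v_k = −k^2. Adding homogeneous solution A + B k and matching boundaries gives v_k = k (74 − k). Substituting k = 62: v_62 = 62 · 12 = 744.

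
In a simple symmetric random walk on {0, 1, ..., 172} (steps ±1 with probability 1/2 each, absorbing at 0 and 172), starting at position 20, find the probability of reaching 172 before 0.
P(hit 172 before 0) = 20/172 = 5/43

Let u_k = P(hit 172 before 0 | start at k). Then u_0 = 0, u_172 = 1, and u_k = u_{k-1}/2 + u_{k+1}/2 for 1 ≤ k ≤ 171. This harmonic recurrence is solved by u_k = k/172, giving u_20 = 20/172 = 5/43.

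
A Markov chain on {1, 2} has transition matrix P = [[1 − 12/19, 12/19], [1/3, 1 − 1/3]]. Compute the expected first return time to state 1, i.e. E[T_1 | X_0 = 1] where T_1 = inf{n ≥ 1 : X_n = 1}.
E[T_1 | X_0 = 1] = 1/π_1 = 55/19

For an irreducible recurrent Markov chain with stationary distribution π, E[T_i | X_0 = i] = 1/π_i (Kac's formula). Here π_1 = (1/3)/(12/19 + 1/3) = (1/3)/(55/57) = 19/55, so E[T_1 | X_0 = 1] = 1/π_1 = (12/19 + 1/3)/(1/3) = (55/57)/(1/3) = 55/19.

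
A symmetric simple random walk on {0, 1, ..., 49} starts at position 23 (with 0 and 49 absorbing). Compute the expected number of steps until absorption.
E[τ | X_0 = 23] = 598

Let v_k = E[τ | X_0 = k]. Boundary: v_0 = v_49 = 0. Recurrence: v_k = 1 + (v_{k-1} + v_{k+1})/2 for 1 ≤ k ≤ 48. The particular solution to v_k − (v_{k-1} + v_{k+1})/2 = 1 is v_k = −k^2. Adding homogeneous solution A + B k and matching boundaries gives v_k = k (49 − k). Substituting k = 23: v_23 = 23 · 26 = 598.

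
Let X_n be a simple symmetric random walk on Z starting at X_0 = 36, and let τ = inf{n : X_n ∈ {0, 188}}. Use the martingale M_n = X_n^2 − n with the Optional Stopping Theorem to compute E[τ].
E[τ] = 5472

M_n = X_n^2 − n is a martingale (since E[X_{n+1}^2 | F_n] = X_n^2 + 1). By OST (τ has finite mean in a bounded region), E[M_τ] = E[M_0] = X_0^2 − 0 = 36^2 = 1296. Also E[M_τ] = E[X_τ^2] − E[τ]. The walk exits at 0 or 188, with P(hit 188 first) = 36/188, so E[X_τ^2] = 188^2 · 36/188 + 0 = 6768. Thus E[τ] = E[X_τ^2] − E[M_τ] = 6768 − 1296 = 5472 = 36(188 − 36) = 5472.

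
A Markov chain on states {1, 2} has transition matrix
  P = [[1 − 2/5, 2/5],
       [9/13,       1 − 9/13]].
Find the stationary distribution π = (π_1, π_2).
π_1 = 45/71, π_2 = 26/71

Solve πP = π with π_1 + π_2 = 1. From πP = π: π_1 · (1 − 2/5) + π_2 · 9/13 = π_1 ⇒ π_2 · 9/13 = π_1 · 2/5 ⇒ π_2/π_1 = (2/5)/(9/13) = 26/45. Together with π_1 + π_2 = 1:
  π_1 = (9/13)/(2/5 + 9/13) = (9/13)/(71/65) = 45/71,
  π_2 = (2/5)/(2/5 + 9/13) = (2/5)/(71/65) = 26/71.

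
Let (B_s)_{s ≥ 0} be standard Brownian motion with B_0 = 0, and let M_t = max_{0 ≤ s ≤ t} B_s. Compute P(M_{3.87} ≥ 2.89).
P(M_{3.87} ≥ 2.89) = 2·P(B_{3.87} ≥ 2.89) = 2(1 − Φ(2.89/√3.87)) ≈ 0.1418

By the reflection principle for Brownian motion, P(M_t ≥ a) = 2 · P(B_t ≥ a) for a ≥ 0. Since B_t ~ N(0, t), P(B_t ≥ 2.89) = 1 − Φ(2.89/√t) = 1 − Φ(2.89/√3.87) = 1 − Φ(1.4691). So
  P(M_{3.87} ≥ 2.89) = 2(1 − Φ(1.4691)) ≈ 0.1418.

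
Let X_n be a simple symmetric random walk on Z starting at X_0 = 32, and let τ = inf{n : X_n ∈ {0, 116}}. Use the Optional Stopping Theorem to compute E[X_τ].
E[X_τ] = 32

X_n is a martingale and τ is a bounded-mean stopping time (indeed τ is finite a.s. with bounded expectation since the walk is in a bounded region). By the OST, E[X_τ] = E[X_0] = 32. Equivalently: E[X_τ] = 116 · P(hit 116 first) + 0 · P(hit 0 first) = 116 · (32/116) = 32.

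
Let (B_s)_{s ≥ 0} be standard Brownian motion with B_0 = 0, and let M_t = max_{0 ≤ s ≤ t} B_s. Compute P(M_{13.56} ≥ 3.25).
P(M_{13.56} ≥ 3.25) = 2·P(B_{13.56} ≥ 3.25) = 2(1 − Φ(3.25/√13.56)) ≈ 0.3775

By the reflection principle for Brownian motion, P(M_t ≥ a) = 2 · P(B_t ≥ a) for a ≥ 0. Since B_t ~ N(0, t), P(B_t ≥ 3.25) = 1 − Φ(3.25/√t) = 1 − Φ(3.25/√13.56) = 1 − Φ(0.8826). So
  P(M_{13.56} ≥ 3.25) = 2(1 − Φ(0.8826)) ≈ 0.3775.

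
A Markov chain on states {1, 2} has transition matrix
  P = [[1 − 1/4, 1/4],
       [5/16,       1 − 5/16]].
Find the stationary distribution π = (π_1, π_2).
π_1 = 5/9, π_2 = 4/9

Solve πP = π with π_1 + π_2 = 1. From πP = π: π_1 · (1 − 1/4) + π_2 · 5/16 = π_1 ⇒ π_2 · 5/16 = π_1 · 1/4 ⇒ π_2/π_1 = (1/4)/(5/16) = 4/5. Together with π_1 + π_2 = 1:
  π_1 = (5/16)/(1/4 + 5/16) = (5/16)/(9/16) = 5/9,
  π_2 = (1/4)/(1/4 + 5/16) = (1/4)/(9/16) = 4/9.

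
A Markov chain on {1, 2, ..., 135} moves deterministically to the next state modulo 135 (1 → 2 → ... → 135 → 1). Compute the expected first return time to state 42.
E[T_42 | X_0 = 42] = 135

The chain cycles deterministically, so starting at state 42 it returns in exactly 135 steps. Equivalently, the stationary distribution is uniform π_j = 1/135 for every state j, so by Kac's formula E[T_42] = 1/π_42 = 135.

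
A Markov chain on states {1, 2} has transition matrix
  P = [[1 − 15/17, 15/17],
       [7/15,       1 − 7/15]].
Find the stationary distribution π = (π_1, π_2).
π_1 = 119/344, π_2 = 225/344

Solve πP = π with π_1 + π_2 = 1. From πP = π: π_1 · (1 − 15/17) + π_2 · 7/15 = π_1 ⇒ π_2 · 7/15 = π_1 · 15/17 ⇒ π_2/π_1 = (15/17)/(7/15) = 225/119. Together with π_1 + π_2 = 1:
  π_1 = (7/15)/(15/17 + 7/15) = (7/15)/(344/255) = 119/344,
  π_2 = (15/17)/(15/17 + 7/15) = (15/17)/(344/255) = 225/344.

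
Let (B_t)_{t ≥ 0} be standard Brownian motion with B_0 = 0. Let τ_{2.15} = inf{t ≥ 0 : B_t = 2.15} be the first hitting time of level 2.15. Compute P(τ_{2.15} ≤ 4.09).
P(τ_{2.15} ≤ 4.09) = 2(1 − Φ(2.15/√4.09)) = 2(1 − Φ(1.0631)) ≈ 0.2877

By the reflection principle for standard BM, P(τ_b ≤ t) = 2 · P(B_t ≥ b). Since B_t ~ N(0, t), P(B_t ≥ 2.15) = 1 − Φ(2.15/√t) = 1 − Φ(2.15/√4.09) = 1 − Φ(1.0631) ≈ 0.14387. Doubling: P(τ_{2.15} ≤ 4.09) ≈ 2 · 0.14387 = 0.28774 ≈ 0.2877.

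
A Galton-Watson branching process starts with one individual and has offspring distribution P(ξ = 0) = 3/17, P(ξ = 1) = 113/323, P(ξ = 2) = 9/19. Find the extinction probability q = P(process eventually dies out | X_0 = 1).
q = 19/51

The pgf is f(s) = 3/17 + 113/323·s + 9/19·s². The extinction probability q is the smallest fixed point of f in [0, 1]. Setting s = f(s):
  9/19·s² + (113/323 − 1)·s + 3/17 = 0
  9/19·s² − (3/17 + 9/19)·s + 3/17 = 0
which factors as (s − 1)·(9/19·s − 3/17) = 0, giving roots s = 1 and s = (3/17)/(9/19) = 19/51.
Mean offspring μ = 113/323 + 2·9/19 = 419/323 > 1 (supercritical), so q < 1. The extinction probability is the smaller root: q = (3/17)/(9/19) = 19/51.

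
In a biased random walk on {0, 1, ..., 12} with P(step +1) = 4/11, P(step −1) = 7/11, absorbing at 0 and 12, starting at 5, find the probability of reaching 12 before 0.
P(hit 12 before 0) = (1 − (7/4)^5) / (1 − (7/4)^12) = 86196224/4608169995

Let u_k denote P(reach 12 before 0 | start at k). Boundary: u_0 = 0, u_12 = 1. Recurrence: u_k = 4/11·u_{k+1} + 7/11·u_{k-1} for 1 ≤ k ≤ 11. Try u_k = A + B·r^k with r = q/p = (7/11)/(4/11) = 7/4. Substitution satisfies the recurrence; boundary conditions give:
  u_k = (1 − r^k) / (1 − r^N) = (1 − (7/4)^5) / (1 − (7/4)^12) = 86196224/4608169995.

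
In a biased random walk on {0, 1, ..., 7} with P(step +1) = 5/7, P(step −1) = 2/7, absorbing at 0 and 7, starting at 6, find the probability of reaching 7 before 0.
P(hit 7 before 0) = (1 − (2/5)^6) / (1 − (2/5)^7) = 25935/25999

Let u_k denote P(reach 7 before 0 | start at k). Boundary: u_0 = 0, u_7 = 1. Recurrence: u_k = 5/7·u_{k+1} + 2/7·u_{k-1} for 1 ≤ k ≤ 6. Try u_k = A + B·r^k with r = q/p = (2/7)/(5/7) = 2/5. Substitution satisfies the recurrence; boundary conditions give:
  u_k = (1 − r^k) / (1 − r^N) = (1 − (2/5)^6) / (1 − (2/5)^7) = 25935/25999.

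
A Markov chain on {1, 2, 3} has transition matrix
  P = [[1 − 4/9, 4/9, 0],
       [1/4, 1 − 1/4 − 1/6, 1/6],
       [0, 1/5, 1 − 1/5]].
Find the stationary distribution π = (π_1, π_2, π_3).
π = (27/115, 48/115, 8/23)

This is a birth-death chain on three states, which satisfies detailed balance: π_1 · P_{12} = π_2 · P_{21} and π_2 · P_{23} = π_3 · P_{32}.
From π_1 · 4/9 = π_2 · 1/4: π_2/π_1 = (4/9)/(1/4) = 16/9.
From π_2 · 1/6 = π_3 · 1/5: π_3/π_2 = (1/6)/(1/5) = 5/6.
Take π_1 proportional to 1; then unnormalized π = (1, 16/9, 40/27). Normalize by dividing by the sum 115/27:
  π = (27/115, 48/115, 8/23).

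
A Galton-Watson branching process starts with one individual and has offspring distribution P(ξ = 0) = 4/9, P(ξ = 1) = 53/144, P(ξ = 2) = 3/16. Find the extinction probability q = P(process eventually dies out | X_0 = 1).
q = 1

Mean offspring μ = 0·4/9 + 1·53/144 + 2·3/16 = 107/144 ≤ 1. For μ ≤ 1 with offspring not concentrated at 1, the Galton-Watson process goes extinct almost surely, so q = 1.
(Algebraic check: The pgf is f(s) = 4/9 + 53/144·s + 3/16·s². The extinction probability q is the smallest fixed point of f in [0, 1]. Setting s = f(s):
  3/16·s² + (53/144 − 1)·s + 4/9 = 0
  3/16·s² − (4/9 + 3/16)·s + 4/9 = 0
which factors as (s − 1)·(3/16·s − 4/9) = 0, giving roots s = 1 and s = (4/9)/(3/16) = 64/27. Since 64/27 ≥ 1, the smallest root in [0, 1] is s = 1.)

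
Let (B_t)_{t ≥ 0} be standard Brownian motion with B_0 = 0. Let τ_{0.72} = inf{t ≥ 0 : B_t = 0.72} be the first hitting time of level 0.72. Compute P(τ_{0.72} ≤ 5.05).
P(τ_{0.72} ≤ 5.05) = 2(1 − Φ(0.72/√5.05)) = 2(1 − Φ(0.3204)) ≈ 0.7487

By the reflection principle for standard BM, P(τ_b ≤ t) = 2 · P(B_t ≥ b). Since B_t ~ N(0, t), P(B_t ≥ 0.72) = 1 − Φ(0.72/√t) = 1 − Φ(0.72/√5.05) = 1 − Φ(0.3204) ≈ 0.37433. Doubling: P(τ_{0.72} ≤ 5.05) ≈ 2 · 0.37433 = 0.74866 ≈ 0.7487.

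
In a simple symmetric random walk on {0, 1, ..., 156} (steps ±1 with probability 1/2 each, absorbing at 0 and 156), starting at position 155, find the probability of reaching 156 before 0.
P(hit 156 before 0) = 155/156

Let u_k = P(hit 156 before 0 | start at k). Then u_0 = 0, u_156 = 1, and u_k = u_{k-1}/2 + u_{k+1}/2 for 1 ≤ k ≤ 155. This harmonic recurrence is solved by u_k = k/156, giving u_155 = 155/156.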